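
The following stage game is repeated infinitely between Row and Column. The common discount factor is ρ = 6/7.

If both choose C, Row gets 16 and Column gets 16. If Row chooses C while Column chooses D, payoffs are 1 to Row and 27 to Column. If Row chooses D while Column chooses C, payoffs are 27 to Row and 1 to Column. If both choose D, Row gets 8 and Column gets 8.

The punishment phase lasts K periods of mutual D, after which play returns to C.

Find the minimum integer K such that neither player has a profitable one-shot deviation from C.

2

IC: ρ(1−ρ^K)/(1−ρ) ≥ (27−16)/(16−8) = 11/8.
With ρ = 6/7: need 1 − ρ^K ≥ 11/8·(1−6/7)/(6/7), i.e. ρ^K ≤ 0.7708.
Since (6/7)^1 = 0.8571 and (6/7)^2 = 0.7347, the smallest such K is 2.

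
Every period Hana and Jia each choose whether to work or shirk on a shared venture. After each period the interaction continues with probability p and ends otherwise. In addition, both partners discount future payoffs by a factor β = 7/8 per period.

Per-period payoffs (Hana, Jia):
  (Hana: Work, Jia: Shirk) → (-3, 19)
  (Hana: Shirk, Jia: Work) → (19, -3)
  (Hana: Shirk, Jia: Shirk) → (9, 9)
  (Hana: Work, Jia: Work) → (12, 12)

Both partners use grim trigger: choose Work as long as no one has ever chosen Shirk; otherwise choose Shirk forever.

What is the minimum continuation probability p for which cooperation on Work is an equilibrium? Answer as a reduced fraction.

4/5

With continuation probability p and discount β, the effective per-period discount factor is βp.
Grim-trigger IC: βp ≥ (19−12)/(19−9) = 7/10.
So p ≥ (7/10)/(7/8) = 4/5.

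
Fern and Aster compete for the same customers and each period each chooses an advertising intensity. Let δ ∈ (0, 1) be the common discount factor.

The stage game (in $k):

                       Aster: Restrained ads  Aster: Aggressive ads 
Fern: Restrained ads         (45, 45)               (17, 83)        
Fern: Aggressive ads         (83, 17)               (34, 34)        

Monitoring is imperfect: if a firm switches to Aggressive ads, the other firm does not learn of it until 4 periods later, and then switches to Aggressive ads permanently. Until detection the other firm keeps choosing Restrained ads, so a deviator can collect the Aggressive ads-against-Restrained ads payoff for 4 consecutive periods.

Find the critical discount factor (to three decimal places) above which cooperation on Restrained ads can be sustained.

The best deviation is to choose Aggressive ads for all 4 undetected periods, earning 83 each, then 34 forever once detected.
Deviation value: 83(1−δ^4)/(1−δ) + 34δ^4/(1−δ); cooperation value: 45/(1−δ).
IC: 45 ≥ 83(1−δ^4) + 34δ^4 = 83 − 49δ^4.
So δ^4 ≥ 38/49, giving δ ≥ (38/49)^(1/4) ≈ 0.938.

0.938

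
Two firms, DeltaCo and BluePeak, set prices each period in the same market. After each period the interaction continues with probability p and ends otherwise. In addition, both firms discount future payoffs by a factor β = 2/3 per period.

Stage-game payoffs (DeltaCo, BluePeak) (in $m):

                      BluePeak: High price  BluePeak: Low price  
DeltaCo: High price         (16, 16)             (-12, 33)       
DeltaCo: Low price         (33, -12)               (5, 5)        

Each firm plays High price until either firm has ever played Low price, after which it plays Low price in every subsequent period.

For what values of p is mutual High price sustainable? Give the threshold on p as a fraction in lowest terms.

51/56

Expected continuation weight on next period's payoff is β·p = 2/3·p, which plays the role of the discount factor.
Cooperation requires 2/3·p ≥ (33−16)/(33−5) = 17/28, hence p ≥ 51/56.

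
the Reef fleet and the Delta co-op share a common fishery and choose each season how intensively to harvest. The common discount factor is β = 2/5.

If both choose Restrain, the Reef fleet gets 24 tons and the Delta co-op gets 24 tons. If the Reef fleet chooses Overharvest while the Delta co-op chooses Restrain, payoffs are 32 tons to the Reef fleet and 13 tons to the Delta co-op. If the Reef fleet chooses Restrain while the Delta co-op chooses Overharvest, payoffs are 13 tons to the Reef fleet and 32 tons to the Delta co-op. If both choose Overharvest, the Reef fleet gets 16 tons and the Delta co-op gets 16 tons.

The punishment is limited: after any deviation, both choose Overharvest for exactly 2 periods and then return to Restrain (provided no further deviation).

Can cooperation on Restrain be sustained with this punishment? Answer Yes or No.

IC: β+…+β^2 ≥ (32−24)/(24−16) = 1.
At β = 2/5: partial sum = 0.5600 < 1.0000. Cooperation not sustainable.

No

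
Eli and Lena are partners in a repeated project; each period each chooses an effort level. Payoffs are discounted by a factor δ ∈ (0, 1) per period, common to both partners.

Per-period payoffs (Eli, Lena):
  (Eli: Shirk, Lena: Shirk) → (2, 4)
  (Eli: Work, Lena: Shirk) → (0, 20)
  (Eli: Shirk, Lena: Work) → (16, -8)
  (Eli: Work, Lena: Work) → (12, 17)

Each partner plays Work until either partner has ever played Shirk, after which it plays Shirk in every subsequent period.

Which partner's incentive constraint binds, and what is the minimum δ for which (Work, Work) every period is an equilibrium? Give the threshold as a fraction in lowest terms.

Eli; δ ≥ 2/7

Eli's threshold: (16−12)/(16−2) = 2/7.
Lena's threshold: (20−17)/(20−4) = 3/16.
2/7 > 3/16, so Eli binds and δ* = 2/7.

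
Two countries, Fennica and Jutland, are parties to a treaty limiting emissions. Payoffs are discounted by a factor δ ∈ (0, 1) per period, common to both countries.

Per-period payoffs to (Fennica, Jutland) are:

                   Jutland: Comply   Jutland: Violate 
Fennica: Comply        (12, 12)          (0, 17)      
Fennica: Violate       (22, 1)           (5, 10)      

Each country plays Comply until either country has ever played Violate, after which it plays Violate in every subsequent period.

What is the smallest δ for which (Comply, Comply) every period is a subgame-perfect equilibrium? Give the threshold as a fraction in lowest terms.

For Fennica: deviation gain 22−12 = 10, per-period punishment loss 12−5 = 7. IC gives δ ≥ 10/17.
For Jutland: gain 5, loss 2 per period, so δ ≥ 5/7.
The tighter constraint is Jutland's, so cooperation needs δ ≥ 5/7.

5/7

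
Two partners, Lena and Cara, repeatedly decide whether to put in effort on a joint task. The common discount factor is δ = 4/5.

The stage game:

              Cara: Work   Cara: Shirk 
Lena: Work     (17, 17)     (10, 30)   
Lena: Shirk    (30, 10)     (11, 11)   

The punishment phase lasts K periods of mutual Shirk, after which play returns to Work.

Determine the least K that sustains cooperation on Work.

4

IC: δ(1−δ^K)/(1−δ) ≥ (30−17)/(17−11) = 13/6.
With δ = 4/5: need 1 − δ^K ≥ 13/6·(1−4/5)/(4/5), i.e. δ^K ≤ 0.4583.
Since (4/5)^3 = 0.5120 and (4/5)^4 = 0.4096, the smallest such K is 4.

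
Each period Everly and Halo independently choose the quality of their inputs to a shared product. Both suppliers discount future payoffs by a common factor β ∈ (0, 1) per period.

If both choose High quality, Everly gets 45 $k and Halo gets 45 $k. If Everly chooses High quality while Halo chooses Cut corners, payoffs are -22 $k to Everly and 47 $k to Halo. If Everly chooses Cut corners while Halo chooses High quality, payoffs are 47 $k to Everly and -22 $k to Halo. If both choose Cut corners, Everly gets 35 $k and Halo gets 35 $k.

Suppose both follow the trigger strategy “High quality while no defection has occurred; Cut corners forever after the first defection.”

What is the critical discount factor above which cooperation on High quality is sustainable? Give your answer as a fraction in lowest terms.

1/6

45/(1−β) ≥ 47 + 35β/(1−β)
45 ≥ 47 − 12β
β ≥ 2/12 = 1/6.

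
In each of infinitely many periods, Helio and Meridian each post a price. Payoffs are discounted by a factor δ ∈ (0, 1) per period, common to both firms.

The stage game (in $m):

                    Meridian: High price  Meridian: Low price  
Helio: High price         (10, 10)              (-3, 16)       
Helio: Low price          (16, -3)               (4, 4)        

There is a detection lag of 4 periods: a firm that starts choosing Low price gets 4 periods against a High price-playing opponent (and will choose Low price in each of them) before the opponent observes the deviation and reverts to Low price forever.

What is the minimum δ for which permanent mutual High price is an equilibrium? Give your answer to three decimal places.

Deviating for the 4 undetected periods gains 16−10 = 6 per period over cooperation, then loses 10−4 = 6 per period forever once punishment starts.
Gain: 6(1 + δ + … + δ^3); loss: 6·δ^4/(1−δ).
No profitable deviation ⇔ 6(1−δ^4) ≤ 6·δ^4, i.e. δ^4 ≥ 6/(6+6) = 1/2.
Hence δ ≥ (1/2)^(1/4) ≈ 0.841.

0.841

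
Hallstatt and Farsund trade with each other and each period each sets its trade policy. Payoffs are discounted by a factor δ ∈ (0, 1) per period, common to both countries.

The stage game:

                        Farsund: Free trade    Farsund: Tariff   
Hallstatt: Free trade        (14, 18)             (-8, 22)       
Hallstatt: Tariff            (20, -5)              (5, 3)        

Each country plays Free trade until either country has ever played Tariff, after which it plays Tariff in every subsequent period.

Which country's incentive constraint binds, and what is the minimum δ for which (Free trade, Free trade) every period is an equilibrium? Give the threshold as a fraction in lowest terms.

Hallstatt; δ ≥ 2/5

For Hallstatt: deviation gain 20−14 = 6, per-period punishment loss 14−5 = 9. IC gives δ ≥ 6/15 = 2/5.
For Farsund: gain 4, loss 15 per period, so δ ≥ 4/19.
The tighter constraint is Hallstatt's, so cooperation needs δ ≥ 2/5.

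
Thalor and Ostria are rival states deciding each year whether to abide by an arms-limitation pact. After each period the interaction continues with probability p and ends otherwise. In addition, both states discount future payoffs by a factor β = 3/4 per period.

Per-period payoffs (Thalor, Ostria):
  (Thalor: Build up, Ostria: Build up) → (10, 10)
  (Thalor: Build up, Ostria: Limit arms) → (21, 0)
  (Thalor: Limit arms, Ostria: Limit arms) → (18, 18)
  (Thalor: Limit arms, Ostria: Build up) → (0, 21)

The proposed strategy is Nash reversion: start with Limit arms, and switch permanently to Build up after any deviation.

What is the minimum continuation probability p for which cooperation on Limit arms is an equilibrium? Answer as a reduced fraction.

4/11

With continuation probability p and discount β, the effective per-period discount factor is βp.
Grim-trigger IC: βp ≥ (21−18)/(21−10) = 3/11.
So p ≥ (3/11)/(3/4) = 4/11.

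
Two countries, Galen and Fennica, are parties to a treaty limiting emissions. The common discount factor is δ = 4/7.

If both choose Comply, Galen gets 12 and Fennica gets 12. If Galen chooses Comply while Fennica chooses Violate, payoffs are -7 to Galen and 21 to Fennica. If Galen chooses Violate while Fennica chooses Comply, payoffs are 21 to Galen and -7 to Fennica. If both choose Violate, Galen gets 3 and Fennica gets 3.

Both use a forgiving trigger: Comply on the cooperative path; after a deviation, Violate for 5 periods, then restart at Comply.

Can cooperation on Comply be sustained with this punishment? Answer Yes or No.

A one-shot deviation gives 21 now, then 3 for 5 periods, then back to 12.
Gain from deviating: (21−12) today; loss: (12−3) in each of the next 5 periods.
No-deviation condition: (12−3)(δ+…+δ^5) ≥ 21−12, i.e. δ+…+δ^5 ≥ 1.
At δ = 4/7: δ+…+δ^5 = 1.2521 ≥ 1.0000.
So cooperation is sustainable.

Yes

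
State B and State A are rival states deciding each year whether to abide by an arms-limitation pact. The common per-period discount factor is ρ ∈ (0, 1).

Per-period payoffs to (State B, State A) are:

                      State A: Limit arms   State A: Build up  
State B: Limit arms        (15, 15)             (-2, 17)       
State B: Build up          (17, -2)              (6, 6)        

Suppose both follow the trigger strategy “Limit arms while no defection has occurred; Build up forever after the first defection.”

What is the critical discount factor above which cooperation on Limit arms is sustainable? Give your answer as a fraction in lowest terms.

2/11

Cooperation forever yields 15 each period: 15/(1−ρ).
Deviating yields 17 once, then 6 forever: 17 + 6ρ/(1−ρ).
No profitable deviation requires 15/(1−ρ) ≥ 17 + 6ρ/(1−ρ).
Multiplying by (1−ρ): 15 ≥ 17(1−ρ) + 6ρ = 17 − 11ρ.
So 11ρ ≥ 2, i.e. ρ ≥ 2/11.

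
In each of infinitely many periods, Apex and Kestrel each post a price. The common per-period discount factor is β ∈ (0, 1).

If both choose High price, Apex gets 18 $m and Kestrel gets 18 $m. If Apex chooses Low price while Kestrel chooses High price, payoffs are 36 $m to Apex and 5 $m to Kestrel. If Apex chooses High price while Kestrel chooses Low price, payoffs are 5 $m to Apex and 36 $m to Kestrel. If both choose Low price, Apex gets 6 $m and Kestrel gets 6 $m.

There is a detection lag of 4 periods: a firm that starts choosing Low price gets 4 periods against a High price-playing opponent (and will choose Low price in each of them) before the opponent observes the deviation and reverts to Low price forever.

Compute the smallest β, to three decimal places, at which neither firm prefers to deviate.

Deviating for the 4 undetected periods gains 36−18 = 18 per period over cooperation, then loses 18−6 = 12 per period forever once punishment starts.
Gain: 18(1 + β + … + β^3); loss: 12·β^4/(1−β).
No profitable deviation ⇔ 18(1−β^4) ≤ 12·β^4, i.e. β^4 ≥ 18/(18+12) = 3/5.
Hence β ≥ (3/5)^(1/4) ≈ 0.880.

0.880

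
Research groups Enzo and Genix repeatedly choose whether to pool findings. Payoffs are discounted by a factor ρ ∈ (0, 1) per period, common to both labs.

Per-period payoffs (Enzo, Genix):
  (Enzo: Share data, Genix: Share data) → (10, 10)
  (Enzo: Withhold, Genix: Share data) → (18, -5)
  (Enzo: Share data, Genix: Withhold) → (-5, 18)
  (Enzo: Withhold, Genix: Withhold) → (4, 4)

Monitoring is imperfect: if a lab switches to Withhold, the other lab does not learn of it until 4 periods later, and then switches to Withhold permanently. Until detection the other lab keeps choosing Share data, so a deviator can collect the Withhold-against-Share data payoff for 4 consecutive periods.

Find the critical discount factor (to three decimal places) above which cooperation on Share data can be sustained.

Deviating for the 4 undetected periods gains 18−10 = 8 per period over cooperation, then loses 10−4 = 6 per period forever once punishment starts.
Gain: 8(1 + ρ + … + ρ^3); loss: 6·ρ^4/(1−ρ).
No profitable deviation ⇔ 8(1−ρ^4) ≤ 6·ρ^4, i.e. ρ^4 ≥ 8/(8+6) = 4/7.
Hence ρ ≥ (4/7)^(1/4) ≈ 0.869.

0.869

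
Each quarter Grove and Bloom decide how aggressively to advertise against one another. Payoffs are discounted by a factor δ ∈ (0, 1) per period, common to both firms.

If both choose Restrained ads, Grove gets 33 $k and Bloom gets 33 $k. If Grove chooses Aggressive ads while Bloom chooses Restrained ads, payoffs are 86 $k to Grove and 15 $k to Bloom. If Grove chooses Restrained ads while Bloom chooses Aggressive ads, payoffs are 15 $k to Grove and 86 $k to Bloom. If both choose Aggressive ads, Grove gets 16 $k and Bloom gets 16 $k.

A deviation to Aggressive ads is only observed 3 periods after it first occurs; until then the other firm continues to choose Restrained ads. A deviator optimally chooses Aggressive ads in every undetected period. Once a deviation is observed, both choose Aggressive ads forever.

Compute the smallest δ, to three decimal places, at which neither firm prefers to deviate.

0.911

Deviating for the 3 undetected periods gains 86−33 = 53 per period over cooperation, then loses 33−16 = 17 per period forever once punishment starts.
Gain: 53(1 + δ + … + δ^2); loss: 17·δ^3/(1−δ).
No profitable deviation ⇔ 53(1−δ^3) ≤ 17·δ^3, i.e. δ^3 ≥ 53/(53+17) = 53/70.
Hence δ ≥ (53/70)^(1/3) ≈ 0.911.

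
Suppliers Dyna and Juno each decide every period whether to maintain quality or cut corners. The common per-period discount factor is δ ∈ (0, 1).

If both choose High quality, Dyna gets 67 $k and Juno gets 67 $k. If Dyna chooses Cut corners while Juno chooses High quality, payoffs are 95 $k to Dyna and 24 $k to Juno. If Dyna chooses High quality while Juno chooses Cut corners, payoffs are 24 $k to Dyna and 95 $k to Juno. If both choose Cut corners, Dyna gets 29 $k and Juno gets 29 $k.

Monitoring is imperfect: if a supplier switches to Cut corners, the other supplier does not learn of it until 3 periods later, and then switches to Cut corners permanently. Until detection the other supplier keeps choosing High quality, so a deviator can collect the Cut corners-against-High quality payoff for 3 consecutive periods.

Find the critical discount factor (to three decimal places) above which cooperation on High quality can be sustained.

0.751

A deviator earns 95 for 3 periods, then 29 forever; cooperating earns 67 forever. Multiplying the IC by (1−δ):
67 ≥ 95(1−δ^3) + 29δ^3, so 66·δ^3 ≥ 28 and δ^3 ≥ 14/33.
δ ≥ (14/33)^(1/3) ≈ 0.751.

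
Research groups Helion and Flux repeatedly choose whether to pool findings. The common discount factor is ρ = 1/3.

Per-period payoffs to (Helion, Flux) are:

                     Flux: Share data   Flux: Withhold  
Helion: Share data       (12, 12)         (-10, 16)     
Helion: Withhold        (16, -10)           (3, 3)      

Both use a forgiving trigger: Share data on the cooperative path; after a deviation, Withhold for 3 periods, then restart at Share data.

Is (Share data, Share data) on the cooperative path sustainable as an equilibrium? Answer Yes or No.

Yes

A one-shot deviation gives 16 now, then 3 for 3 periods, then back to 12.
Gain from deviating: (16−12) today; loss: (12−3) in each of the next 3 periods.
No-deviation condition: (12−3)(ρ+…+ρ^3) ≥ 16−12, i.e. ρ+…+ρ^3 ≥ 4/9.
At ρ = 1/3: ρ+…+ρ^3 = 0.4815 ≥ 0.4444.
So cooperation is sustainable.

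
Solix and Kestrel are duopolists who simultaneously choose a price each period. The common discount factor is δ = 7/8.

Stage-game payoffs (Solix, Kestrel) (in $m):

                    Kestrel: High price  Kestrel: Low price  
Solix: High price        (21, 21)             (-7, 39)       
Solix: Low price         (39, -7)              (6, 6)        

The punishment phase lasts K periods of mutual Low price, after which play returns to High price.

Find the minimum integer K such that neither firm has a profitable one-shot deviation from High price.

2

IC: δ(1−δ^K)/(1−δ) ≥ (39−21)/(21−6) = 6/5.
With δ = 7/8: need 1 − δ^K ≥ 6/5·(1−7/8)/(7/8), i.e. δ^K ≤ 0.8286.
Since (7/8)^1 = 0.8750 and (7/8)^2 = 0.7656, the smallest such K is 2.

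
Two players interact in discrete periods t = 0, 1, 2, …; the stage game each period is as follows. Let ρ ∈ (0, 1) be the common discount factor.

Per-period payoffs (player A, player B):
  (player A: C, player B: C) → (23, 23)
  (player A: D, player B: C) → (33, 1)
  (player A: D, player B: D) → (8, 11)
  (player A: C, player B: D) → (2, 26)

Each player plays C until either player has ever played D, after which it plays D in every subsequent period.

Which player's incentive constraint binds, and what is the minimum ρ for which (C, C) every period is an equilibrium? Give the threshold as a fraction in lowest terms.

player A's threshold: (33−23)/(33−8) = 2/5.
player B's threshold: (26−23)/(26−11) = 1/5.
2/5 > 1/5, so player A binds and ρ* = 2/5.

player A; ρ ≥ 2/5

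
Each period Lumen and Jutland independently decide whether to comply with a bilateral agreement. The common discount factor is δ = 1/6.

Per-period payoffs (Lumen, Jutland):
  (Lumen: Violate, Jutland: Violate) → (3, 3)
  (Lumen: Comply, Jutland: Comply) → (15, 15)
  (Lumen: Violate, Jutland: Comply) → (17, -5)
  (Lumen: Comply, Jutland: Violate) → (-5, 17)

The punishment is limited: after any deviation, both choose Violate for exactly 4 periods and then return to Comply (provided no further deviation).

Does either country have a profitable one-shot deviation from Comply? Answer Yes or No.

No

A one-shot deviation gives 17 now, then 3 for 4 periods, then back to 15.
Gain from deviating: (17−15) today; loss: (15−3) in each of the next 4 periods.
No-deviation condition: (15−3)(δ+…+δ^4) ≥ 17−15, i.e. δ+…+δ^4 ≥ 1/6.
At δ = 1/6: δ+…+δ^4 = 0.1998 ≥ 0.1667.
So cooperation is sustainable.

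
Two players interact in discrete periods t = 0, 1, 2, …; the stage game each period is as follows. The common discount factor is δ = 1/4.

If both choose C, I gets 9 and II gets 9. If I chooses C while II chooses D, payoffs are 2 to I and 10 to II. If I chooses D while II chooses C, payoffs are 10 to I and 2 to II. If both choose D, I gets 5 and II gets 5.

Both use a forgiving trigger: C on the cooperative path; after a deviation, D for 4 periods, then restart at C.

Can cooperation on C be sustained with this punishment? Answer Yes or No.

Yes

IC: δ+…+δ^4 ≥ (10−9)/(9−5) = 1/4.
At δ = 1/4: partial sum = 0.3320 ≥ 0.2500. Cooperation sustainable.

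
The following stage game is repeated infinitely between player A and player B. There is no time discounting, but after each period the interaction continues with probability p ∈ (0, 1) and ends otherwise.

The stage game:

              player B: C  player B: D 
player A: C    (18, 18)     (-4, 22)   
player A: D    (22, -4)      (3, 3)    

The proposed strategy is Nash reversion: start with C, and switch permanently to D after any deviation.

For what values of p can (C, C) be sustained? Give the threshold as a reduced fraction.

4/19

With no time discounting, the continuation probability p plays the role of the discount factor.
Grim-trigger IC: 18/(1−p) ≥ 22 + 3p/(1−p) ⇒ p ≥ (22−18)/(22−3) = 4/19.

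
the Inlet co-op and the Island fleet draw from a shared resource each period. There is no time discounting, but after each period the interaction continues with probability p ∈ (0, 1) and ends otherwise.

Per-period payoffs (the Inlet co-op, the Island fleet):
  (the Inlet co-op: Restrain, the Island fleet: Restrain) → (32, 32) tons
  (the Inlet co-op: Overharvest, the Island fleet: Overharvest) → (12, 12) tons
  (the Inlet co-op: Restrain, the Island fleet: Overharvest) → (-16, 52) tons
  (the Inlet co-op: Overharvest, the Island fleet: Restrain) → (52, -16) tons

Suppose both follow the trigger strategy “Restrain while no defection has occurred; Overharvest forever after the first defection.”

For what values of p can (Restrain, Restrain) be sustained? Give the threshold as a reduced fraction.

With no time discounting, the continuation probability p plays the role of the discount factor.
Grim-trigger IC: 32/(1−p) ≥ 52 + 12p/(1−p) ⇒ p ≥ (52−32)/(52−12) = 1/2.

1/2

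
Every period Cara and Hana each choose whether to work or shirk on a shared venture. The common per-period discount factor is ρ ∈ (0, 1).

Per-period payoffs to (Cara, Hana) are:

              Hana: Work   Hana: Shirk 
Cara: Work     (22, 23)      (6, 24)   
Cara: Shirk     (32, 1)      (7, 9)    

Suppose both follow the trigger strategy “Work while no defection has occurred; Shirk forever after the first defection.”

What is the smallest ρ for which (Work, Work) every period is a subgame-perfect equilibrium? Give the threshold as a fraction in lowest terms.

For Cara: deviation gain 32−22 = 10, per-period punishment loss 22−7 = 15. IC gives ρ ≥ 10/25 = 2/5.
For Hana: gain 1, loss 14 per period, so ρ ≥ 1/15.
The tighter constraint is Cara's, so cooperation needs ρ ≥ 2/5.

2/5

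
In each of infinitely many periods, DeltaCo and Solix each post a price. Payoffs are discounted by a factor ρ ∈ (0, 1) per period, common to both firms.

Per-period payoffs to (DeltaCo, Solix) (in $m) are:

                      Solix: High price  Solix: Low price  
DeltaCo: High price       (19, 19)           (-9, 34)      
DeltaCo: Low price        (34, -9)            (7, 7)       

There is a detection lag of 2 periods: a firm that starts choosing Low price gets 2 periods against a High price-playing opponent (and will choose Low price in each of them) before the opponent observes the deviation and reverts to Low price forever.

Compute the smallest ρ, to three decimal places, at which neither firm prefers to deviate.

0.745

A deviator earns 34 for 2 periods, then 7 forever; cooperating earns 19 forever. Multiplying the IC by (1−ρ):
19 ≥ 34(1−ρ^2) + 7ρ^2, so 27·ρ^2 ≥ 15 and ρ^2 ≥ 5/9.
ρ ≥ (5/9)^(1/2) ≈ 0.745.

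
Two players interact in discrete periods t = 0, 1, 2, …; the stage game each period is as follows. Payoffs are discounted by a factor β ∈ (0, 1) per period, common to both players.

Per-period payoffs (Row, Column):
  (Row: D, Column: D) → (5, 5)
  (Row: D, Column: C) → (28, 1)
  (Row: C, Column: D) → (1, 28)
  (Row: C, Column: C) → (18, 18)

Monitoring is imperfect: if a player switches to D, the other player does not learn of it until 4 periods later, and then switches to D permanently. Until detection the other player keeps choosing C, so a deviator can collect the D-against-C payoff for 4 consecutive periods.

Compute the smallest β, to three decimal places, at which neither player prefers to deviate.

0.812

A deviator earns 28 for 4 periods, then 5 forever; cooperating earns 18 forever. Multiplying the IC by (1−β):
18 ≥ 28(1−β^4) + 5β^4, so 23·β^4 ≥ 10 and β^4 ≥ 10/23.
β ≥ (10/23)^(1/4) ≈ 0.812.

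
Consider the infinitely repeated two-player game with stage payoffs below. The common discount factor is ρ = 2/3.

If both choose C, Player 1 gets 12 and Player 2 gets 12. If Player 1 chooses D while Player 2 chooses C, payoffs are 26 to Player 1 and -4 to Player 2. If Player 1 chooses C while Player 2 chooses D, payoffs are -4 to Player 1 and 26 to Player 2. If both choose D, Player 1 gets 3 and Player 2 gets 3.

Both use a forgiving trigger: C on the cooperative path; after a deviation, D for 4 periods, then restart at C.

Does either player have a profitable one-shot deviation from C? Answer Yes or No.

IC: ρ+…+ρ^4 ≥ (26−12)/(12−3) = 14/9.
At ρ = 2/3: partial sum = 1.6049 ≥ 1.5556. Cooperation sustainable.

No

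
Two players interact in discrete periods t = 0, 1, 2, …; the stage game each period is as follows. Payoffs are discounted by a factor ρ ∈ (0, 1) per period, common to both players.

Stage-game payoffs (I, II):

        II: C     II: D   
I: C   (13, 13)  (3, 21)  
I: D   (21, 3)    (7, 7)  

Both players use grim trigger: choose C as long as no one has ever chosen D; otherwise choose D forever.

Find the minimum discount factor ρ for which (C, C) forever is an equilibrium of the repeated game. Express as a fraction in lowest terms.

Under grim trigger the critical discount factor is (T−C)/(T−P) with T = 21, C = 13, P = 7.
ρ* = (21−13)/(21−7) = 8/14 = 4/7.

4/7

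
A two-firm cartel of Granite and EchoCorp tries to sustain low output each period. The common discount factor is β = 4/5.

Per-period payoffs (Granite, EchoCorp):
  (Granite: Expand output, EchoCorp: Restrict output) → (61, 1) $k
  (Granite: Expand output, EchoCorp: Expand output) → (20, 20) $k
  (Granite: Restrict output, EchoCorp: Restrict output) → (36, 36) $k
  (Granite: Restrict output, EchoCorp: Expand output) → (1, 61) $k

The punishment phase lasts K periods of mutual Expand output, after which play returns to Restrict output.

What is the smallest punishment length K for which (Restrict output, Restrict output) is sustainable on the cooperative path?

3

Need Σ_{k=1}^{K} β^k ≥ (61−36)/(36−20) = 1.5625 at β = 4/5.
At K = 2 the sum is 1.4400 < 1.5625; at K = 3 it is 1.9520 ≥ 1.5625.
So the minimum punishment length is K = 3.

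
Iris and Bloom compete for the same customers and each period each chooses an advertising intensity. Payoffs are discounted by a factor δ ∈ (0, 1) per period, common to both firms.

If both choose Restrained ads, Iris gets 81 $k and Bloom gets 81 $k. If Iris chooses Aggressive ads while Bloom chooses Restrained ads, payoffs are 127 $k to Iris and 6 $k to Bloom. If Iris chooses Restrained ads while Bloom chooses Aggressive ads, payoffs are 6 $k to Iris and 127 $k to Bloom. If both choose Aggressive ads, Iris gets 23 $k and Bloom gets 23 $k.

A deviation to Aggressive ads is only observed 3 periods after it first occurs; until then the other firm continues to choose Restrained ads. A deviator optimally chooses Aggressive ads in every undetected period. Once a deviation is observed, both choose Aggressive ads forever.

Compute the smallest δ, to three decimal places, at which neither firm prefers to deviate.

0.762

The best deviation is to choose Aggressive ads for all 3 undetected periods, earning 127 each, then 23 forever once detected.
Deviation value: 127(1−δ^3)/(1−δ) + 23δ^3/(1−δ); cooperation value: 81/(1−δ).
IC: 81 ≥ 127(1−δ^3) + 23δ^3 = 127 − 104δ^3.
So δ^3 ≥ 46/104 = 23/52, giving δ ≥ (23/52)^(1/3) ≈ 0.762.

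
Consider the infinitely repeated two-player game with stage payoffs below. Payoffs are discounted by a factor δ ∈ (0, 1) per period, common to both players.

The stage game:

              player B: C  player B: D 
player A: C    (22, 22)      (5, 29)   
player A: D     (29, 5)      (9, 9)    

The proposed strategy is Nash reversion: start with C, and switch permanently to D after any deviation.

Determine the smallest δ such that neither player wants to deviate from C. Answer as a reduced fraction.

7/20

22/(1−δ) ≥ 29 + 9δ/(1−δ)
22 ≥ 29 − 20δ
δ ≥ 7/20.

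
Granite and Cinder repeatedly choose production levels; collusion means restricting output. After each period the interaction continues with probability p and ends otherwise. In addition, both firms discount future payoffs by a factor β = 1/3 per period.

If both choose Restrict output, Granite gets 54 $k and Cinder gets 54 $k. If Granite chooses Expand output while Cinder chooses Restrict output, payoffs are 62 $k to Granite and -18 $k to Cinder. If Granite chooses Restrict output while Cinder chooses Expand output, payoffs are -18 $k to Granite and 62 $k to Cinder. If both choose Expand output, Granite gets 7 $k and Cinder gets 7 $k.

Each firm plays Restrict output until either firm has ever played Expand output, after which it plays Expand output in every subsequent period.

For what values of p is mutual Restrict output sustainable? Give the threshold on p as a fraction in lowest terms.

With continuation probability p and discount β, the effective per-period discount factor is βp.
Grim-trigger IC: βp ≥ (62−54)/(62−7) = 8/55.
So p ≥ (8/55)/(1/3) = 24/55.

24/55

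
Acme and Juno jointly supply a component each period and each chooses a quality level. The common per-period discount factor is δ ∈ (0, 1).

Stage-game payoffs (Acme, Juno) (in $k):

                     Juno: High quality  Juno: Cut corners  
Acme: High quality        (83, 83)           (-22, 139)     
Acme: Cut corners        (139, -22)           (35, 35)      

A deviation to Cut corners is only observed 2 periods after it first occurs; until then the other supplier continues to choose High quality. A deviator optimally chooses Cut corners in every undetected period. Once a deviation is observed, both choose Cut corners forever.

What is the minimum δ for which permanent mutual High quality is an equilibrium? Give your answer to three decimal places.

The best deviation is to choose Cut corners for all 2 undetected periods, earning 139 each, then 35 forever once detected.
Deviation value: 139(1−δ^2)/(1−δ) + 35δ^2/(1−δ); cooperation value: 83/(1−δ).
IC: 83 ≥ 139(1−δ^2) + 35δ^2 = 139 − 104δ^2.
So δ^2 ≥ 56/104 = 7/13, giving δ ≥ (7/13)^(1/2) ≈ 0.734.

0.734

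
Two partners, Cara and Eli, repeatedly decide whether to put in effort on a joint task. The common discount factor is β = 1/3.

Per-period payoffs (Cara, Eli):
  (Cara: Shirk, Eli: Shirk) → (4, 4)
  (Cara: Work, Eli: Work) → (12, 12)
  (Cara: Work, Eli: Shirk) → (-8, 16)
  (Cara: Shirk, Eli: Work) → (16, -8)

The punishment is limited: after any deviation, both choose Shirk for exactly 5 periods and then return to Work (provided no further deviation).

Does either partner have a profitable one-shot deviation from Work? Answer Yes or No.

Comparing payoff streams over the 6 periods until play realigns: cooperate → 12(1+β+…+β^5); deviate → 16 + 4(β+…+β^5).
Cooperation is sustained iff (12−4)(β+…+β^5) ≥ 16−12.
β+…+β^5 = 1/3·(1−(1/3)^5)/(1−1/3) = 0.4979, and (16−12)/(12−4) = 0.5000.
0.4979 < 0.5000, so cooperation is not sustainable.

Yes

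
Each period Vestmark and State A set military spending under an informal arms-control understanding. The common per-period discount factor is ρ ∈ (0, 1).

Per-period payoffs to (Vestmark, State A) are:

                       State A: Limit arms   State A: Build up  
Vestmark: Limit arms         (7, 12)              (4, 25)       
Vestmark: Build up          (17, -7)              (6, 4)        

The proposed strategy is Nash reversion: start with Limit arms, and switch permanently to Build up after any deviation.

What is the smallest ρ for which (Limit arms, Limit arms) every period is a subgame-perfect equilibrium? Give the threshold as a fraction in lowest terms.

10/11

Vestmark's threshold: (17−7)/(17−6) = 10/11.
State A's threshold: (25−12)/(25−4) = 13/21.
10/11 > 13/21, so Vestmark binds and ρ* = 10/11.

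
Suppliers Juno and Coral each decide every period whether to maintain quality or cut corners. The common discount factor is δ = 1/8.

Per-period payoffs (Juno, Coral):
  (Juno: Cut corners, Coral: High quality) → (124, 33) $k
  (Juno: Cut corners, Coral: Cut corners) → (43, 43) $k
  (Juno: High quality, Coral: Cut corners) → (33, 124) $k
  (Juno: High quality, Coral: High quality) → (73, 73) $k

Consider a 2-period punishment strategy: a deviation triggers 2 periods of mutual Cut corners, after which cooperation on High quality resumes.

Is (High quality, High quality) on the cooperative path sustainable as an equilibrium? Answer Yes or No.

No

A one-shot deviation gives 124 now, then 43 for 2 periods, then back to 73.
Gain from deviating: (124−73) today; loss: (73−43) in each of the next 2 periods.
No-deviation condition: (73−43)(δ+…+δ^2) ≥ 124−73, i.e. δ+…+δ^2 ≥ 17/10.
At δ = 1/8: δ+…+δ^2 = 0.1406 < 1.7000.
So cooperation is not sustainable.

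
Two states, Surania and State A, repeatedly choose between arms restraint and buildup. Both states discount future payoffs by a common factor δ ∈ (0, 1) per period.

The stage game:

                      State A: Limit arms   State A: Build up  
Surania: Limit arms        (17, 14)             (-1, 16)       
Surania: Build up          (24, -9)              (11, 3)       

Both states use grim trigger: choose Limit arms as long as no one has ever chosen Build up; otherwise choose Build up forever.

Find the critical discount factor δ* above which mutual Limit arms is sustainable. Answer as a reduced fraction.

For Surania: deviation gain 24−17 = 7, per-period punishment loss 17−11 = 6. IC gives δ ≥ 7/13.
For State A: gain 2, loss 11 per period, so δ ≥ 2/13.
The tighter constraint is Surania's, so cooperation needs δ ≥ 7/13.

7/13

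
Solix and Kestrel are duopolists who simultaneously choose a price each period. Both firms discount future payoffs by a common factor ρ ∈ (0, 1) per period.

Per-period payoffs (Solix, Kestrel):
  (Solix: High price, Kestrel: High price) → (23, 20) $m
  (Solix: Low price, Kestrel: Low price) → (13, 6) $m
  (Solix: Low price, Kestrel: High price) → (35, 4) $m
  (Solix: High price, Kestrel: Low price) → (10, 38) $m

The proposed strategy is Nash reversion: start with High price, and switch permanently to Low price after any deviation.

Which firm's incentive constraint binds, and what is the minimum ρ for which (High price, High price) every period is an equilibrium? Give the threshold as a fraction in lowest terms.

Solix: cooperation gives 23 each period; deviation gives 35 once then 13 forever.
  23/(1−ρ) ≥ 35 + 13ρ/(1−ρ) ⇒ ρ ≥ 12/22 = 6/11.
Kestrel: cooperation gives 20 each period; deviation gives 38 once then 6 forever.
  ρ ≥ 18/32 = 9/16.
Both must hold, so the binding constraint is Kestrel's: ρ ≥ 9/16.

Kestrel; ρ ≥ 9/16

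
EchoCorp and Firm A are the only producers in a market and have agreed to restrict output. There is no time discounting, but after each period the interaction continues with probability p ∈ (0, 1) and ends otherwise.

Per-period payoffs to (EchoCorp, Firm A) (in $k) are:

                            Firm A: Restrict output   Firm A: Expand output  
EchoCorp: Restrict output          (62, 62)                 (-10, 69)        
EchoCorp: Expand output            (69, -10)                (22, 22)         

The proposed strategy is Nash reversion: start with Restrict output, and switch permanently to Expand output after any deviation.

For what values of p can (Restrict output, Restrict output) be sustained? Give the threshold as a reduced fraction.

With no time discounting, the continuation probability p plays the role of the discount factor.
Grim-trigger IC: 62/(1−p) ≥ 69 + 22p/(1−p) ⇒ p ≥ (69−62)/(69−22) = 7/47.

7/47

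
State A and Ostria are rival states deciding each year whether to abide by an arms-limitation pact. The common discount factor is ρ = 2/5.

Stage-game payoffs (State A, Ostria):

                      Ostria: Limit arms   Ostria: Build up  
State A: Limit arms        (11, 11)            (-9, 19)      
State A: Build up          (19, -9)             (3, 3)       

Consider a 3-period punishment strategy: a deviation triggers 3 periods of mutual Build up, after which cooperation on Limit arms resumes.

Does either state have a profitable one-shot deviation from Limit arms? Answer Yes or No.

A one-shot deviation gives 19 now, then 3 for 3 periods, then back to 11.
Gain from deviating: (19−11) today; loss: (11−3) in each of the next 3 periods.
No-deviation condition: (11−3)(ρ+…+ρ^3) ≥ 19−11, i.e. ρ+…+ρ^3 ≥ 1.
At ρ = 2/5: ρ+…+ρ^3 = 0.6240 < 1.0000.
So cooperation is not sustainable.

Yes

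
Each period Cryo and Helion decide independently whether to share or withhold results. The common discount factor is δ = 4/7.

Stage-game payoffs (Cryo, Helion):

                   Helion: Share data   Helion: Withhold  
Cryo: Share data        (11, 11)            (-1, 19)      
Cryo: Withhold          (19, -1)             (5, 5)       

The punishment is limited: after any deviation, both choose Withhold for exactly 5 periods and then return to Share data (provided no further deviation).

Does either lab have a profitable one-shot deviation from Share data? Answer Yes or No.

Comparing payoff streams over the 6 periods until play realigns: cooperate → 11(1+δ+…+δ^5); deviate → 19 + 5(δ+…+δ^5).
Cooperation is sustained iff (11−5)(δ+…+δ^5) ≥ 19−11.
δ+…+δ^5 = 4/7·(1−(4/7)^5)/(1−4/7) = 1.2521, and (19−11)/(11−5) = 1.3333.
1.2521 < 1.3333, so cooperation is not sustainable.

Yes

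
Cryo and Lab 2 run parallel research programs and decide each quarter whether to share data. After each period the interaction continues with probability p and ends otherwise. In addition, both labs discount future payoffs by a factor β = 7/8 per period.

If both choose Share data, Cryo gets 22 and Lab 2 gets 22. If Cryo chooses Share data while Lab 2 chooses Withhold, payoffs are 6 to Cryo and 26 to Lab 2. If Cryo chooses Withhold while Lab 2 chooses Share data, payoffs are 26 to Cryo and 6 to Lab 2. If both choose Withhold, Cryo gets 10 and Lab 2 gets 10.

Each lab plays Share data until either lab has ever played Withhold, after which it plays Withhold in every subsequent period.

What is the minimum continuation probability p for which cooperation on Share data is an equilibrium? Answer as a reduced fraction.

2/7

With continuation probability p and discount β, the effective per-period discount factor is βp.
Grim-trigger IC: βp ≥ (26−22)/(26−10) = 1/4.
So p ≥ (1/4)/(7/8) = 2/7.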